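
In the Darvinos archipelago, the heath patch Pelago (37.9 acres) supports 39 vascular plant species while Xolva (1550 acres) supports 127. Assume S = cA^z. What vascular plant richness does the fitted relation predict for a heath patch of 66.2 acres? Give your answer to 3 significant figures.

z = ln(127/39) / ln(1550/37.9) = 1.1806 / 3.7111 = 0.3181
c = 39 / 37.9^0.3181 = 39 / 3.179 = 12.27
S₃ = 12.27 × 66.2^0.3181 = 12.27 × 3.796 ≈ 46.57

46.6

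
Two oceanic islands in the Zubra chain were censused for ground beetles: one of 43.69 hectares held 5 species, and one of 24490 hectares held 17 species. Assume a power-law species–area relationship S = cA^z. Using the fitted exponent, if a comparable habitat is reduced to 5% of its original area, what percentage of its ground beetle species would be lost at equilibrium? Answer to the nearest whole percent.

44%

z = ln(17/5) / ln(24490/43.69) = 1.2238 / 6.3289 = 0.1934
S_new/S_old = (A_new/A_old)^z = 0.05^0.1934 = exp(0.1934 × -2.9957) = 0.5603
Fraction lost = 1 − 0.5603 = 0.4397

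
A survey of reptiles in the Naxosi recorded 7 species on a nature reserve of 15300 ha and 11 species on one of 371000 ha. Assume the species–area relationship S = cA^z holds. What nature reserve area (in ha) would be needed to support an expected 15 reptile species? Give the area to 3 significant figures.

3310000 ha

z = ln(11/7) / ln(371000/15300) = 0.4520 / 3.1883 = 0.1418
c = 7 / 15300^0.1418 = 7 / 3.919 = 1.786
A = (15/1.786)^(1/0.1418) ⇒ ln A = ln(8.399)/0.1418 = 15.0118
A = e^15.0118 ≈ 3307893 ha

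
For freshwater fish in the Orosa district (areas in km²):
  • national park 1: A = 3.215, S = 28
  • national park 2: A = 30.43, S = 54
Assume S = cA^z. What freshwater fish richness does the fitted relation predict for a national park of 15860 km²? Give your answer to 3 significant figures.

336

z = ln(54/28) / ln(30.43/3.215) = 0.6568 / 2.2476 = 0.2922
c = 28 / 3.215^0.2922 = 28 / 1.407 = 19.9
S₃ = 19.9 × 15860^0.2922 = 19.9 × 16.88 ≈ 336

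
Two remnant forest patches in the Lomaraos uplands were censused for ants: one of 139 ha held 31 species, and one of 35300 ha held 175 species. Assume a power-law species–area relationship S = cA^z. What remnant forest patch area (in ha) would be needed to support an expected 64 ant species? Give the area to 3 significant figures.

1410 ha

z = ln(175/31) / ln(35300/139) = 1.7308 / 5.5372 = 0.3126
c = 31 / 139^0.3126 = 31 / 4.676 = 6.63
A = (64/6.63)^(1/0.3126) ⇒ ln A = ln(9.653)/0.3126 = 7.2536
A = e^7.2536 ≈ 1413 ha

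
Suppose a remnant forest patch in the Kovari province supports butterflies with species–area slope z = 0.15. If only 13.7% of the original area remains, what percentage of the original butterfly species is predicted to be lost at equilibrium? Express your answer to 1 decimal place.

25.8%

S_new/S_old = (A_new/A_old)^z = 0.137^0.15
= exp(0.15 × ln 0.137) = exp(0.15 × -1.9878) = exp(-0.2982) ≈ 0.7422
Fraction lost = 1 − 0.7422 = 0.2578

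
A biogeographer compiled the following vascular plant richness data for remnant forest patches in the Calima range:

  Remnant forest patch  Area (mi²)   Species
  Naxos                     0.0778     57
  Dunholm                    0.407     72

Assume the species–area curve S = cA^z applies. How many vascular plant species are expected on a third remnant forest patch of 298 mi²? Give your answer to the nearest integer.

183

z = ln(72/57) / ln(0.407/0.0778) = 0.2336 / 1.6547 = 0.1412
c = 57 / 0.0778^0.1412 = 57 / 0.6973 = 81.74
S₃ = 81.74 × 298^0.1412 = 81.74 × 2.235 ≈ 182.7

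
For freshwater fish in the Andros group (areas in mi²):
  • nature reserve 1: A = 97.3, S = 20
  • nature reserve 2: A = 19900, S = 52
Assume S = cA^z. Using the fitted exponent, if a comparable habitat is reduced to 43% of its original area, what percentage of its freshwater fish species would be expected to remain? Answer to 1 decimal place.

z = ln(52/20) / ln(19900/97.3) = 0.9555 / 5.3207 = 0.1796
S_new/S_old = (A_new/A_old)^z = 0.43^0.1796 = exp(0.1796 × -0.8440) = 0.8594

85.9%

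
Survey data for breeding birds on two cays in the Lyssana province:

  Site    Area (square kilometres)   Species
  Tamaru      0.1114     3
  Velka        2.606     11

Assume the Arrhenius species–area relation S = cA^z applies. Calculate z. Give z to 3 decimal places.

Taking logs: ln S = ln c + z ln A, so z = (ln S₂ − ln S₁)/(ln A₂ − ln A₁).
z = ln(11/3) / ln(2.606/0.1114) = ln(3.667) / ln(23.39) = 1.2993 / 3.1524 = 0.4122

0.412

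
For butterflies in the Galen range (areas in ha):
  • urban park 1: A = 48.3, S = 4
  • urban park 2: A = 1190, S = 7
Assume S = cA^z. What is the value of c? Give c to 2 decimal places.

2.03

z = ln(S₂/S₁) / ln(A₂/A₁) = ln(7/4) / ln(1190/48.3) = 0.5596 / 3.2043 = 0.1746
c = S₁ / A₁^z = 4 / 48.3^0.1746 = 4 / 1.968 = 2.032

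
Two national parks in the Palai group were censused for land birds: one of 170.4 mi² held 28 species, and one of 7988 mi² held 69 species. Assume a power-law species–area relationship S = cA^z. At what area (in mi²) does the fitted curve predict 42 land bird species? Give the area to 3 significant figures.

z = ln(69/28) / ln(7988/170.4) = 0.9019 / 3.8475 = 0.2344
c = 28 / 170.4^0.2344 = 28 / 3.335 = 8.396
A = (42/8.396)^(1/0.2344) ⇒ ln A = ln(5.002)/0.2344 = 6.8679
A = e^6.8679 ≈ 960.9 mi²

961 mi²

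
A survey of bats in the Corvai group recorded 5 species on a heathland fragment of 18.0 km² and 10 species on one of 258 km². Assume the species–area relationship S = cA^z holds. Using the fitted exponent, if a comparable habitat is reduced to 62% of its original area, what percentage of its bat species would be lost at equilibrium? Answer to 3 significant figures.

z = ln(10/5) / ln(258/18) = 0.6931 / 2.6626 = 0.2603
S_new/S_old = (A_new/A_old)^z = 0.62^0.2603 = exp(0.2603 × -0.4780) = 0.883
Fraction lost = 1 − 0.883 = 0.117

11.7%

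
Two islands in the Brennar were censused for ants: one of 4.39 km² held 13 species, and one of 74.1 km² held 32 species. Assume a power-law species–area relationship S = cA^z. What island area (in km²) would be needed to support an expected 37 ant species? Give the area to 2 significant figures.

z = ln(32/13) / ln(74.1/4.39) = 0.9008 / 2.8261 = 0.3187
c = 13 / 4.39^0.3187 = 13 / 1.602 = 8.113
A = (37/8.113)^(1/0.3187) ⇒ ln A = ln(4.561)/0.3187 = 4.7609
A = e^4.7609 ≈ 116.9 km²

120 km²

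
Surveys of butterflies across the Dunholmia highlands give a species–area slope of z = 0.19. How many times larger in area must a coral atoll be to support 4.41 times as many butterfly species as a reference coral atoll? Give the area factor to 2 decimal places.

2464.80

(A₂/A₁)^0.19 = 4.41, so A₂/A₁ = 4.41^(1/0.19) = 4.41^5.263
ln(A₂/A₁) = ln 4.41 / 0.19 = 1.4839 / 0.19 = 7.8099
A₂/A₁ = e^7.8099 ≈ 2465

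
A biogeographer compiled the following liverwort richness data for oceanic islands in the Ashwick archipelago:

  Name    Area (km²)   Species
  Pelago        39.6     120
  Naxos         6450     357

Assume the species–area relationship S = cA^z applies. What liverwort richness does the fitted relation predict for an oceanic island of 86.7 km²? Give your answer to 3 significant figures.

z = ln(357/120) / ln(6450/39.6) = 1.0902 / 5.0930 = 0.2141
c = 120 / 39.6^0.2141 = 120 / 2.198 = 54.6
S₃ = 54.6 × 86.7^0.2141 = 54.6 × 2.599 ≈ 141.9

142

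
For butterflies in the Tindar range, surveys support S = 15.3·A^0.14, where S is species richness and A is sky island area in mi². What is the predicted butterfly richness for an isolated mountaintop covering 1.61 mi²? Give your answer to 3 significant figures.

16.4

S = 15.3 × 1.61^0.14
ln S = ln 15.3 + 0.14 × ln 1.61 = 2.7279 + 0.14 × 0.4762 = 2.7945
S = e^2.7945 ≈ 16.35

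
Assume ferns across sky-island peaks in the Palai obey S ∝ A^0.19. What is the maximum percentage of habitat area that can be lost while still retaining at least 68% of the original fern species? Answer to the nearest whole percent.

87%

Need (A_new/A_old)^0.19 = 0.68, so A_new/A_old = 0.68^(1/0.19) = 0.68^5.263
ln(A_new/A_old) = ln 0.68 / 0.19 = -0.3857 / 0.19 = -2.0298
A_new/A_old = e^-2.0298 ≈ 0.1314
Fraction that can be lost = 1 − 0.1314 = 0.8686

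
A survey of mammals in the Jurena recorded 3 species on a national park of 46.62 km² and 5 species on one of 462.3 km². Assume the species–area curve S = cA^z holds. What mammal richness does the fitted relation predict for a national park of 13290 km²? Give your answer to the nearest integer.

11

z = ln(5/3) / ln(462.3/46.62) = 0.5108 / 2.2942 = 0.2227
c = 3 / 46.62^0.2227 = 3 / 2.352 = 1.275
S₃ = 1.275 × 13290^0.2227 = 1.275 × 8.282 ≈ 10.56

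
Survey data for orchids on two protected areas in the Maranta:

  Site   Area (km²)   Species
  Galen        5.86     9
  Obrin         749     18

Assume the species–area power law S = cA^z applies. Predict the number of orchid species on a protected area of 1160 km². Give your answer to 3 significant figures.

19.2

z = ln(18/9) / ln(749/5.86) = 0.6931 / 4.8506 = 0.1429
c = 9 / 5.86^0.1429 = 9 / 1.287 = 6.991
S₃ = 6.991 × 1160^0.1429 = 6.991 × 2.741 ≈ 19.16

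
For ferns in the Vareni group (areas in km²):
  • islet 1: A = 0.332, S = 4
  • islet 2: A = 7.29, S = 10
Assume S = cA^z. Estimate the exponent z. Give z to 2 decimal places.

Taking logs: ln S = ln c + z ln A, so z = (ln S₂ − ln S₁)/(ln A₂ − ln A₁).
z = ln(10/4) / ln(7.29/0.332) = ln(2.5) / ln(21.96) = 0.9163 / 3.0891 = 0.2966

0.30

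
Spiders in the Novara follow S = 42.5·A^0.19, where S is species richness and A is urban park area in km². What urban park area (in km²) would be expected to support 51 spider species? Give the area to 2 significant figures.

51 = 42.5 × A^0.19  ⇒  A^0.19 = 51/42.5 = 1.2
ln A = ln(1.2) / 0.19 = 0.1823 / 0.19 = 0.9596
A = e^0.9596 ≈ 2.611 km²

2.6 km²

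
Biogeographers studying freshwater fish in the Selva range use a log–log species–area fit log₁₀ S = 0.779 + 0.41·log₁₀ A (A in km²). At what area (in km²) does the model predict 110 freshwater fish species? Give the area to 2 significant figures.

1200 km²

110 = 6.012 × A^0.41  ⇒  A^0.41 = 110/6.012 = 18.3
ln A = ln(18.3) / 0.41 = 2.9068 / 0.41 = 7.0897
A = e^7.0897 ≈ 1200 km²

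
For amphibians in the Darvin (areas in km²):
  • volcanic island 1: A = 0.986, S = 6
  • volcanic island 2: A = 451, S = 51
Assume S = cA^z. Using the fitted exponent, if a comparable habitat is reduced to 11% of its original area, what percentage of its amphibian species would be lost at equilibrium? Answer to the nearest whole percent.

z = ln(51/6) / ln(451/0.986) = 2.1401 / 6.1256 = 0.3494
S_new/S_old = (A_new/A_old)^z = 0.11^0.3494 = exp(0.3494 × -2.2073) = 0.4625
Fraction lost = 1 − 0.4625 = 0.5375

54%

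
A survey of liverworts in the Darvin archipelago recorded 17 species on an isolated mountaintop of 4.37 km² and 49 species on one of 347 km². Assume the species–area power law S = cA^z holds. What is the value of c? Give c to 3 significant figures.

z = ln(S₂/S₁) / ln(A₂/A₁) = ln(49/17) / ln(347/4.37) = 1.0586 / 4.3746 = 0.2420
c = S₁ / A₁^z = 17 / 4.37^0.2420 = 17 / 1.429 = 11.9

11.9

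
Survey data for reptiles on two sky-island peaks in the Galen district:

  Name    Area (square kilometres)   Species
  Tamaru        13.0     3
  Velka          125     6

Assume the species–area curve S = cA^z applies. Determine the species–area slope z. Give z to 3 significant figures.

0.306

Taking logs: ln S = ln c + z ln A, so z = (ln S₂ − ln S₁)/(ln A₂ − ln A₁).
z = ln(6/3) / ln(125/13) = ln(2) / ln(9.615) = 0.6931 / 2.2634 = 0.3062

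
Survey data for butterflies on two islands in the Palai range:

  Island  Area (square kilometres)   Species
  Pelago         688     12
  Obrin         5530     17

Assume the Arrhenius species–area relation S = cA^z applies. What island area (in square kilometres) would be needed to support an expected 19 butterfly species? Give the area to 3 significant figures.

z = ln(17/12) / ln(5530/688) = 0.3483 / 2.0842 = 0.1671
c = 12 / 688^0.1671 = 12 / 2.98 = 4.027
A = (19/4.027)^(1/0.1671) ⇒ ln A = ln(4.718)/0.1671 = 9.2835
A = e^9.2835 ≈ 10759 square kilometres

10800 square kilometres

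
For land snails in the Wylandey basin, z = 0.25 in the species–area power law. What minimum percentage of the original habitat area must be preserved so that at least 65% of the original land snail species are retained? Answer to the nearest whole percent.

Need (A_new/A_old)^0.25 = 0.65, so A_new/A_old = 0.65^(1/0.25) = 0.65^4
ln(A_new/A_old) = ln 0.65 / 0.25 = -0.4308 / 0.25 = -1.7231
A_new/A_old = e^-1.7231 ≈ 0.1785

18%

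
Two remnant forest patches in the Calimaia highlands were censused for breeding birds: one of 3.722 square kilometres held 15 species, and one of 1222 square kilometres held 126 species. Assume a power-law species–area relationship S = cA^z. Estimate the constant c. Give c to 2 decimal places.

z = ln(S₂/S₁) / ln(A₂/A₁) = ln(126/15) / ln(1222/3.722) = 2.1282 / 5.7940 = 0.3673
c = S₁ / A₁^z = 15 / 3.722^0.3673 = 15 / 1.621 = 9.256

9.26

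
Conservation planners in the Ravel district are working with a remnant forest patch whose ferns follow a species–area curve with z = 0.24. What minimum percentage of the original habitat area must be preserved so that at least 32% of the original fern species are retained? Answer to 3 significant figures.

0.867%

Need (A_new/A_old)^0.24 = 0.32, so A_new/A_old = 0.32^(1/0.24) = 0.32^4.167
ln(A_new/A_old) = ln 0.32 / 0.24 = -1.1394 / 0.24 = -4.7476
A_new/A_old = e^-4.7476 ≈ 0.008672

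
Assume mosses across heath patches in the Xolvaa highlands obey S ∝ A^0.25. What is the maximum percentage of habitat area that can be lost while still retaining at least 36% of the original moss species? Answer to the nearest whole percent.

98%

Need (A_new/A_old)^0.25 = 0.36, so A_new/A_old = 0.36^(1/0.25) = 0.36^4
ln(A_new/A_old) = ln 0.36 / 0.25 = -1.0217 / 0.25 = -4.0866
A_new/A_old = e^-4.0866 ≈ 0.0168
Fraction that can be lost = 1 − 0.0168 = 0.9832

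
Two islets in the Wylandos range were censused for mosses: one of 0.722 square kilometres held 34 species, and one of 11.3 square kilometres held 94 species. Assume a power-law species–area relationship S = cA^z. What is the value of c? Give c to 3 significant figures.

z = ln(S₂/S₁) / ln(A₂/A₁) = ln(94/34) / ln(11.3/0.722) = 1.0169 / 2.7505 = 0.3697
c = S₁ / A₁^z = 34 / 0.722^0.3697 = 34 / 0.8865 = 38.35

38.4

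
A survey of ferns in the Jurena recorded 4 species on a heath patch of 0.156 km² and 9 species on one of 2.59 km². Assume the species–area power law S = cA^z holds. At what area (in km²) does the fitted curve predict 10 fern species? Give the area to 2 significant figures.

z = ln(9/4) / ln(2.59/0.156) = 0.8109 / 2.8096 = 0.2886
c = 4 / 0.156^0.2886 = 4 / 0.5849 = 6.838
A = (10/6.838)^(1/0.2886) ⇒ ln A = ln(1.462)/0.2886 = 1.3167
A = e^1.3167 ≈ 3.731 km²

3.7 km²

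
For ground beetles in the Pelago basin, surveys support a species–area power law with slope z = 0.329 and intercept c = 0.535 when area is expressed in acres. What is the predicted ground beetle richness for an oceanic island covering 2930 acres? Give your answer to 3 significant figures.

7.40

S = 0.535 × 2930^0.329
ln S = ln 0.535 + 0.329 × ln 2930 = -0.6255 + 0.329 × 7.9828 = 2.0008
S = e^2.0008 ≈ 7.395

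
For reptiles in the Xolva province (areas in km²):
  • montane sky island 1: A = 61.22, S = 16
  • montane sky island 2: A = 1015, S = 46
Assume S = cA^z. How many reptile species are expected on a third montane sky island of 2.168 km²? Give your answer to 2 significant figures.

z = ln(46/16) / ln(1015/61.22) = 1.0561 / 2.8082 = 0.3761
c = 16 / 61.22^0.3761 = 16 / 4.699 = 3.405
S₃ = 3.405 × 2.168^0.3761 = 3.405 × 1.338 ≈ 4.555

4.6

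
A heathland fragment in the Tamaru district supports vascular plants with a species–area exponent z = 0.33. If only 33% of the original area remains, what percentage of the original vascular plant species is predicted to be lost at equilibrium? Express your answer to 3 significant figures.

30.6%

S_new/S_old = (A_new/A_old)^z = 0.33^0.33
= exp(0.33 × ln 0.33) = exp(0.33 × -1.1087) = exp(-0.3659) ≈ 0.6936
Fraction lost = 1 − 0.6936 = 0.3064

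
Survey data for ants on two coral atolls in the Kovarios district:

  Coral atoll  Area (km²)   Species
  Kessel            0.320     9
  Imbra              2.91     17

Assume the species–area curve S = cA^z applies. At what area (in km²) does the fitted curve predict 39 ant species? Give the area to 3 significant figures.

z = ln(17/9) / ln(2.91/0.32) = 0.6360 / 2.2076 = 0.2881
c = 9 / 0.32^0.2881 = 9 / 0.7202 = 12.5
A = (39/12.5)^(1/0.2881) ⇒ ln A = ln(3.121)/0.2881 = 3.9504
A = e^3.9504 ≈ 51.96 km²

52.0 km²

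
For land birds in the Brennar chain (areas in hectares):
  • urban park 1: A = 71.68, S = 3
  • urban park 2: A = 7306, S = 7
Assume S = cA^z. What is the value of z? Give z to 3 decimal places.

0.183

Taking logs: ln S = ln c + z ln A, so z = (ln S₂ − ln S₁)/(ln A₂ − ln A₁).
z = ln(7/3) / ln(7306/71.68) = ln(2.333) / ln(101.9) = 0.8473 / 4.6242 = 0.1832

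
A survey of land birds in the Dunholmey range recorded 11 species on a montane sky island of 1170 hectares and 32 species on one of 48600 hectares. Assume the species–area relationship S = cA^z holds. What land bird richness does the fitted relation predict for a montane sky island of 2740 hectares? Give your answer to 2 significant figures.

z = ln(32/11) / ln(48600/1170) = 1.0678 / 3.7266 = 0.2865
c = 11 / 1170^0.2865 = 11 / 7.571 = 1.453
S₃ = 1.453 × 2740^0.2865 = 1.453 × 9.662 ≈ 14.04

14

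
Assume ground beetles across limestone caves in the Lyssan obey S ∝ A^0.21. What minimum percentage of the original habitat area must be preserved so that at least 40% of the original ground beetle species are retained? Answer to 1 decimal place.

1.3%

Need (A_new/A_old)^0.21 = 0.4, so A_new/A_old = 0.4^(1/0.21) = 0.4^4.762
ln(A_new/A_old) = ln 0.4 / 0.21 = -0.9163 / 0.21 = -4.3633
A_new/A_old = e^-4.3633 ≈ 0.01274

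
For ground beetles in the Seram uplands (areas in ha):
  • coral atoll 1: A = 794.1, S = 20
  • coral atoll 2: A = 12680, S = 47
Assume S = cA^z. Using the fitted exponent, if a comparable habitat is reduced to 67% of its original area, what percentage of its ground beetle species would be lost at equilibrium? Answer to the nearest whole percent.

z = ln(47/20) / ln(12680/794.1) = 0.8544 / 2.7706 = 0.3084
S_new/S_old = (A_new/A_old)^z = 0.67^0.3084 = exp(0.3084 × -0.4005) = 0.8838
Fraction lost = 1 − 0.8838 = 0.1162

12%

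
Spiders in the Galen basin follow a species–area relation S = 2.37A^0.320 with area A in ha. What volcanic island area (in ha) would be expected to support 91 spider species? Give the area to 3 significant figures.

89300 ha

91 = 2.37 × A^0.32  ⇒  A^0.32 = 91/2.37 = 38.4
ln A = ln(38.4) / 0.32 = 3.6480 / 0.32 = 11.3999
A = e^11.3999 ≈ 89313 ha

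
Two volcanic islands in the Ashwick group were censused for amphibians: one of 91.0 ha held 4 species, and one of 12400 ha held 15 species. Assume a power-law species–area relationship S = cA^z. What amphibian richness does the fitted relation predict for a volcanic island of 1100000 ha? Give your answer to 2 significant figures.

z = ln(15/4) / ln(12400/91) = 1.3218 / 4.9146 = 0.2689
c = 4 / 91^0.2689 = 4 / 3.364 = 1.189
S₃ = 1.189 × 1100000^0.2689 = 1.189 × 42.15 ≈ 50.12

50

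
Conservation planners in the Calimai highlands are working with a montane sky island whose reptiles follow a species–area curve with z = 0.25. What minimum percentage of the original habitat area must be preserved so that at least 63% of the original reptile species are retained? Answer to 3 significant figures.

Need (A_new/A_old)^0.25 = 0.63, so A_new/A_old = 0.63^(1/0.25) = 0.63^4
ln(A_new/A_old) = ln 0.63 / 0.25 = -0.4620 / 0.25 = -1.8481
A_new/A_old = e^-1.8481 ≈ 0.1575

15.8%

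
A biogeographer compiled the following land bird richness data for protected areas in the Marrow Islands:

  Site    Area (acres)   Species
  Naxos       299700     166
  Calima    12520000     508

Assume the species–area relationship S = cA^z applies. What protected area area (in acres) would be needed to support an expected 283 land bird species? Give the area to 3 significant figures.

1780000 acres

z = ln(508/166) / ln(12520000/299700) = 1.1185 / 3.7323 = 0.2997
c = 166 / 299700^0.2997 = 166 / 43.78 = 3.792
A = (283/3.792)^(1/0.2997) ⇒ ln A = ln(74.63)/0.2997 = 14.3906
A = e^14.3906 ≈ 1777354 acres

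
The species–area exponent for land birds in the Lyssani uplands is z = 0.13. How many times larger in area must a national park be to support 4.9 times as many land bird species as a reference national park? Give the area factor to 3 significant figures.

(A₂/A₁)^0.13 = 4.9, so A₂/A₁ = 4.9^(1/0.13) = 4.9^7.692
ln(A₂/A₁) = ln 4.9 / 0.13 = 1.5892 / 0.13 = 12.2249
A₂/A₁ = e^12.2249 ≈ 203798

204000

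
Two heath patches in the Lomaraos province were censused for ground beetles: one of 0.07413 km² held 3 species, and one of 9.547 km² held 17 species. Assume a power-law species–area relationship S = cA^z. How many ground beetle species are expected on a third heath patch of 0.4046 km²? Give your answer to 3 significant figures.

5.50

z = ln(17/3) / ln(9.547/0.07413) = 1.7346 / 4.8582 = 0.3570
c = 3 / 0.07413^0.3570 = 3 / 0.3949 = 7.596
S₃ = 7.596 × 0.4046^0.3570 = 7.596 × 0.7239 ≈ 5.499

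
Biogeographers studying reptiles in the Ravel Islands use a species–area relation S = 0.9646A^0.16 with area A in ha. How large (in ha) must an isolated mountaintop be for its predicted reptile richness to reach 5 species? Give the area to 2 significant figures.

5 = 0.9646 × A^0.16  ⇒  A^0.16 = 5/0.9646 = 5.183
ln A = ln(5.183) / 0.16 = 1.6455 / 0.16 = 10.2842
A = e^10.2842 ≈ 29268 ha

29000 ha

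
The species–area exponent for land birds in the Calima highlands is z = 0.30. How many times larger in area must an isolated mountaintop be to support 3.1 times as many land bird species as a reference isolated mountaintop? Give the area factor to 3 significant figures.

(A₂/A₁)^0.3 = 3.1, so A₂/A₁ = 3.1^(1/0.3) = 3.1^3.333
ln(A₂/A₁) = ln 3.1 / 0.3 = 1.1314 / 0.3 = 3.7713
A₂/A₁ = e^3.7713 ≈ 43.44

43.4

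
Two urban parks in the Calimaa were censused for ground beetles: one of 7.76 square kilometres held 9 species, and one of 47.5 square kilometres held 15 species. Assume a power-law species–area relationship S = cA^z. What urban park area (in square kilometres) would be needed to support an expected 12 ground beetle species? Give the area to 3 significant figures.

z = ln(15/9) / ln(47.5/7.76) = 0.5108 / 1.8117 = 0.2820
c = 9 / 7.76^0.2820 = 9 / 1.782 = 5.051
A = (12/5.051)^(1/0.2820) ⇒ ln A = ln(2.376)/0.2820 = 3.0693
A = e^3.0693 ≈ 21.53 square kilometres

21.5 square kilometres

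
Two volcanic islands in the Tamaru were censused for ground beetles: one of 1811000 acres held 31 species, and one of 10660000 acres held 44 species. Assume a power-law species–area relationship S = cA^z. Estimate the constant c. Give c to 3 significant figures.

z = ln(S₂/S₁) / ln(A₂/A₁) = ln(44/31) / ln(10660000/1811000) = 0.3502 / 1.7726 = 0.1976
c = S₁ / A₁^z = 31 / 1811000^0.1976 = 31 / 17.23 = 1.799

1.80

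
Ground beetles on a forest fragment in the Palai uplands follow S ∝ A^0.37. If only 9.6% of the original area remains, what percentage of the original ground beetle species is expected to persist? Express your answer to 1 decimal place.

S_new/S_old = (A_new/A_old)^z = 0.096^0.37
= exp(0.37 × ln 0.096) = exp(0.37 × -2.3434) = exp(-0.8671) ≈ 0.4202

42.0%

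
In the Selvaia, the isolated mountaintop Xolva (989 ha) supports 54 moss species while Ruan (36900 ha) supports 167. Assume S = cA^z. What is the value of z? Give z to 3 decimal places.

0.312

Taking logs: ln S = ln c + z ln A, so z = (ln S₂ − ln S₁)/(ln A₂ − ln A₁).
z = ln(167/54) / ln(36900/989) = ln(3.093) / ln(37.31) = 1.1290 / 3.6193 = 0.3119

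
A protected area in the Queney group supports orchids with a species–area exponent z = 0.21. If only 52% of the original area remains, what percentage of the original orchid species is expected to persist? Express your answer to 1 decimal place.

S_new/S_old = (A_new/A_old)^z = 0.52^0.21
= exp(0.21 × ln 0.52) = exp(0.21 × -0.6539) = exp(-0.1373) ≈ 0.8717

87.2%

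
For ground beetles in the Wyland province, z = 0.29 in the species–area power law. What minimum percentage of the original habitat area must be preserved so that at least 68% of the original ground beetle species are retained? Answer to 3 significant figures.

Need (A_new/A_old)^0.29 = 0.68, so A_new/A_old = 0.68^(1/0.29) = 0.68^3.448
ln(A_new/A_old) = ln 0.68 / 0.29 = -0.3857 / 0.29 = -1.3299
A_new/A_old = e^-1.3299 ≈ 0.2645

26.5%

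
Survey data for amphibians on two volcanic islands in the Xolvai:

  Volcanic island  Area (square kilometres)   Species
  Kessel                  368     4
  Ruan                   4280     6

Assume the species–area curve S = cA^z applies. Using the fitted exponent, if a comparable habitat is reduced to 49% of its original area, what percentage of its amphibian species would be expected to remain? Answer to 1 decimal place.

z = ln(6/4) / ln(4280/368) = 0.4055 / 2.4536 = 0.1653
S_new/S_old = (A_new/A_old)^z = 0.49^0.1653 = exp(0.1653 × -0.7133) = 0.8888

88.9%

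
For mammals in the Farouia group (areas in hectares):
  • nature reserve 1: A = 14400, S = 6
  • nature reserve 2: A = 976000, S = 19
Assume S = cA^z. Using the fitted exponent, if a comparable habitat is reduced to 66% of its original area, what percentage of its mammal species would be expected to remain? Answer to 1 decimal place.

89.3%

z = ln(19/6) / ln(976000/14400) = 1.1527 / 4.2162 = 0.2734
S_new/S_old = (A_new/A_old)^z = 0.66^0.2734 = exp(0.2734 × -0.4155) = 0.8926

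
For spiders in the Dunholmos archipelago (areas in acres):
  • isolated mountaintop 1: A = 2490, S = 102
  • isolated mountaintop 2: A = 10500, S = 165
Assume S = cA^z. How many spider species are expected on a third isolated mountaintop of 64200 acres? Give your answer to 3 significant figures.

302

z = ln(165/102) / ln(10500/2490) = 0.4810 / 1.4391 = 0.3342
c = 102 / 2490^0.3342 = 102 / 13.65 = 7.474
S₃ = 7.474 × 64200^0.3342 = 7.474 × 40.44 ≈ 302.2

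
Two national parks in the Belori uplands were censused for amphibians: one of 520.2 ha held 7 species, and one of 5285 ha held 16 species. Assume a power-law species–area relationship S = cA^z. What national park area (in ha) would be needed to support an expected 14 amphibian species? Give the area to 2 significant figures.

3600 ha

z = ln(16/7) / ln(5285/520.2) = 0.8267 / 2.3184 = 0.3566
c = 7 / 520.2^0.3566 = 7 / 9.301 = 0.7526
A = (14/0.7526)^(1/0.3566) ⇒ ln A = ln(18.6)/0.3566 = 8.1981
A = e^8.1981 ≈ 3634 ha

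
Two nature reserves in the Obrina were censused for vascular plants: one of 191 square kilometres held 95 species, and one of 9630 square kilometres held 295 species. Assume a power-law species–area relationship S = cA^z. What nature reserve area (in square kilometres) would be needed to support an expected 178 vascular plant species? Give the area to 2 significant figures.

1700 square kilometres

z = ln(295/95) / ln(9630/191) = 1.1331 / 3.9204 = 0.2890
c = 95 / 191^0.2890 = 95 / 4.563 = 20.82
A = (178/20.82)^(1/0.2890) ⇒ ln A = ln(8.55)/0.2890 = 7.4247
A = e^7.4247 ≈ 1677 square kilometres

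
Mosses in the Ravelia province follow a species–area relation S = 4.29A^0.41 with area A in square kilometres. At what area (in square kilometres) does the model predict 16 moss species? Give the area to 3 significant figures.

16 = 4.29 × A^0.41  ⇒  A^0.41 = 16/4.29 = 3.73
ln A = ln(3.73) / 0.41 = 1.3163 / 0.41 = 3.2105
A = e^3.2105 ≈ 24.79 square kilometres

24.8 square kilometres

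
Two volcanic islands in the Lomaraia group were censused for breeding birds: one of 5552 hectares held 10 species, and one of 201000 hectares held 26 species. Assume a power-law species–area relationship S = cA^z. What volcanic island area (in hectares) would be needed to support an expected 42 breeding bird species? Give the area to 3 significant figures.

1220000 hectares

z = ln(26/10) / ln(201000/5552) = 0.9555 / 3.5891 = 0.2662
c = 10 / 5552^0.2662 = 10 / 9.928 = 1.007
A = (42/1.007)^(1/0.2662) ⇒ ln A = ln(41.7)/0.2662 = 14.0125
A = e^14.0125 ≈ 1217682 hectares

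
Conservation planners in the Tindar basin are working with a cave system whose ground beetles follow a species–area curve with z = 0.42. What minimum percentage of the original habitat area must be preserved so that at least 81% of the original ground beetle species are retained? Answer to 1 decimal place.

Need (A_new/A_old)^0.42 = 0.81, so A_new/A_old = 0.81^(1/0.42) = 0.81^2.381
ln(A_new/A_old) = ln 0.81 / 0.42 = -0.2107 / 0.42 = -0.5017
A_new/A_old = e^-0.5017 ≈ 0.6055

60.5%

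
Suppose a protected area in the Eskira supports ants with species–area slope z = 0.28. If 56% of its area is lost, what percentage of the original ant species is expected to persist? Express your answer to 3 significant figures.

S_new/S_old = (A_new/A_old)^z = 0.44^0.28
= exp(0.28 × ln 0.44) = exp(0.28 × -0.8210) = exp(-0.2299) ≈ 0.7946

79.5%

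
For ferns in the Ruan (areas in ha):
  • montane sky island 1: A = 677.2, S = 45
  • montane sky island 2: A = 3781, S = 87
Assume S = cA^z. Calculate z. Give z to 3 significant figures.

0.383

Taking logs: ln S = ln c + z ln A, so z = (ln S₂ − ln S₁)/(ln A₂ − ln A₁).
z = ln(87/45) / ln(3781/677.2) = ln(1.933) / ln(5.583) = 0.6592 / 1.7198 = 0.3833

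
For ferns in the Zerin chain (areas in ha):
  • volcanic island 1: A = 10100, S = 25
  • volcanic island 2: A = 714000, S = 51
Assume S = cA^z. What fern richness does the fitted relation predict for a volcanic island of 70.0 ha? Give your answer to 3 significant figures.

10.9

z = ln(51/25) / ln(714000/10100) = 0.7129 / 4.2583 = 0.1674
c = 25 / 10100^0.1674 = 25 / 4.682 = 5.34
S₃ = 5.34 × 70^0.1674 = 5.34 × 2.037 ≈ 10.88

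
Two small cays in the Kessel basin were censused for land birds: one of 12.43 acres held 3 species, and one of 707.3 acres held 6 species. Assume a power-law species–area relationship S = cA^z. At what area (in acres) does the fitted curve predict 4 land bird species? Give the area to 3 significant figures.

66.5 acres

z = ln(6/3) / ln(707.3/12.43) = 0.6931 / 4.0413 = 0.1715
c = 3 / 12.43^0.1715 = 3 / 1.541 = 1.947
A = (4/1.947)^(1/0.1715) ⇒ ln A = ln(2.054)/0.1715 = 4.1974
A = e^4.1974 ≈ 66.51 acres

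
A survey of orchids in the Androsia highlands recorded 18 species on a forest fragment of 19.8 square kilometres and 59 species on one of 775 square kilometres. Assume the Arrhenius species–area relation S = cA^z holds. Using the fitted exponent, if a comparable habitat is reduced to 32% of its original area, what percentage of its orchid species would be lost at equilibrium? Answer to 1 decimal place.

z = ln(59/18) / ln(775/19.8) = 1.1872 / 3.6672 = 0.3237
S_new/S_old = (A_new/A_old)^z = 0.32^0.3237 = exp(0.3237 × -1.1394) = 0.6915
Fraction lost = 1 − 0.6915 = 0.3085

30.8%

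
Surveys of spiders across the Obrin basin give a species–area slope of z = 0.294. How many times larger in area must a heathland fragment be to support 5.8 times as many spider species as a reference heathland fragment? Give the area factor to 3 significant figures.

(A₂/A₁)^0.294 = 5.8, so A₂/A₁ = 5.8^(1/0.294) = 5.8^3.401
ln(A₂/A₁) = ln 5.8 / 0.294 = 1.7579 / 0.294 = 5.9791
A₂/A₁ = e^5.9791 ≈ 395.1

395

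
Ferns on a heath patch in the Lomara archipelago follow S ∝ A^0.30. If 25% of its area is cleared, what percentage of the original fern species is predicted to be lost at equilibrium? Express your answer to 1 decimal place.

8.3%

S_new/S_old = (A_new/A_old)^z = 0.75^0.3
= exp(0.3 × ln 0.75) = exp(0.3 × -0.2877) = exp(-0.0863) ≈ 0.9173
Fraction lost = 1 − 0.9173 = 0.08269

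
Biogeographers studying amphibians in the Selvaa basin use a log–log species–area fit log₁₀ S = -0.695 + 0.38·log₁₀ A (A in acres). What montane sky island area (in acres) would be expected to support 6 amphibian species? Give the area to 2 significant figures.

7500 acres

6 = 0.2018 × A^0.38  ⇒  A^0.38 = 6/0.2018 = 29.73
ln A = ln(29.73) / 0.38 = 3.3921 / 0.38 = 8.9265
A = e^8.9265 ≈ 7529 acres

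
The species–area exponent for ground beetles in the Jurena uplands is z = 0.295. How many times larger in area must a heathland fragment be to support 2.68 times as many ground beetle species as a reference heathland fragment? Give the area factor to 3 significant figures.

(A₂/A₁)^0.295 = 2.68, so A₂/A₁ = 2.68^(1/0.295) = 2.68^3.39
ln(A₂/A₁) = ln 2.68 / 0.295 = 0.9858 / 0.295 = 3.3418
A₂/A₁ = e^3.3418 ≈ 28.27

28.3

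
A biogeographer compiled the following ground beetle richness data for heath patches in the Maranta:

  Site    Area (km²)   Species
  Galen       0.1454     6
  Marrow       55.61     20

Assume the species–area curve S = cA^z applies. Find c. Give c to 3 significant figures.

8.87

z = ln(S₂/S₁) / ln(A₂/A₁) = ln(20/6) / ln(55.61/0.1454) = 1.2040 / 5.9466 = 0.2025
c = S₁ / A₁^z = 6 / 0.1454^0.2025 = 6 / 0.6768 = 8.865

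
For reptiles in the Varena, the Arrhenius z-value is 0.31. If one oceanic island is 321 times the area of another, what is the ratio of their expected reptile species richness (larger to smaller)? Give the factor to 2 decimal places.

S₂/S₁ = (A₂/A₁)^z = 321^0.31
ln(S₂/S₁) = 0.31 × ln 321 = 0.31 × 5.7714 = 1.7891
S₂/S₁ = e^1.7891 ≈ 5.984

5.98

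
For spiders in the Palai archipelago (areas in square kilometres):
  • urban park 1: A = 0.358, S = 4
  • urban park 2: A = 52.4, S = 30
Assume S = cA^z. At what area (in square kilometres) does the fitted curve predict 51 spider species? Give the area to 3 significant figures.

195 square kilometres

z = ln(30/4) / ln(52.4/0.358) = 2.0149 / 4.9861 = 0.4041
c = 4 / 0.358^0.4041 = 4 / 0.6603 = 6.058
A = (51/6.058)^(1/0.4041) ⇒ ln A = ln(8.418)/0.4041 = 5.2720
A = e^5.2720 ≈ 194.8 square kilometres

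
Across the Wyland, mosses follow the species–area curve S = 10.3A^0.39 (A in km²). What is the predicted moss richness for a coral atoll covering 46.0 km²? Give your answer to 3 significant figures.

S = 10.3 × 46^0.39
ln S = ln 10.3 + 0.39 × ln 46 = 2.3321 + 0.39 × 3.8286 = 3.8253
S = e^3.8253 ≈ 45.85

45.8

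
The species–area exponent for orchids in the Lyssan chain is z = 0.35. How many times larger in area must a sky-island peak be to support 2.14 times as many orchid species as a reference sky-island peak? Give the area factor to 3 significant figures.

(A₂/A₁)^0.35 = 2.14, so A₂/A₁ = 2.14^(1/0.35) = 2.14^2.857
ln(A₂/A₁) = ln 2.14 / 0.35 = 0.7608 / 0.35 = 2.1737
A₂/A₁ = e^2.1737 ≈ 8.791

8.79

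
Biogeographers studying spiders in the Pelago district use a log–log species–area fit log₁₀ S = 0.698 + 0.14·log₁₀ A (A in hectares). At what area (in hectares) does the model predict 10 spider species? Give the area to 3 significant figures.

144 hectares

10 = 4.989 × A^0.14  ⇒  A^0.14 = 10/4.989 = 2.004
ln A = ln(2.004) / 0.14 = 0.6954 / 0.14 = 4.9670
A = e^4.9670 ≈ 143.6 hectares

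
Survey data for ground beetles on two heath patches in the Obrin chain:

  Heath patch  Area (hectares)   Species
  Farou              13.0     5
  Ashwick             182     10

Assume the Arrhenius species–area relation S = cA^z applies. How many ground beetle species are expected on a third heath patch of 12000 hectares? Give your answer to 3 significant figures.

30.0

z = ln(10/5) / ln(182/13) = 0.6931 / 2.6391 = 0.2626
c = 5 / 13^0.2626 = 5 / 1.961 = 2.549
S₃ = 2.549 × 12000^0.2626 = 2.549 × 11.79 ≈ 30.05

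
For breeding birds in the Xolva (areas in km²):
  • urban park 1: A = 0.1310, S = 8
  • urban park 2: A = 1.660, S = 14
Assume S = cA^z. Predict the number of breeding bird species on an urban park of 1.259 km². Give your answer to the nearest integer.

13

z = ln(14/8) / ln(1.66/0.131) = 0.5596 / 2.5394 = 0.2204
c = 8 / 0.131^0.2204 = 8 / 0.639 = 12.52
S₃ = 12.52 × 1.259^0.2204 = 12.52 × 1.052 ≈ 13.17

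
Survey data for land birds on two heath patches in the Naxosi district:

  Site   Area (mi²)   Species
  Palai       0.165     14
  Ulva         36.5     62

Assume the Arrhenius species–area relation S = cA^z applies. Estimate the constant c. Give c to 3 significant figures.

z = ln(S₂/S₁) / ln(A₂/A₁) = ln(62/14) / ln(36.5/0.165) = 1.4881 / 5.3991 = 0.2756
c = S₁ / A₁^z = 14 / 0.165^0.2756 = 14 / 0.6086 = 23

23.0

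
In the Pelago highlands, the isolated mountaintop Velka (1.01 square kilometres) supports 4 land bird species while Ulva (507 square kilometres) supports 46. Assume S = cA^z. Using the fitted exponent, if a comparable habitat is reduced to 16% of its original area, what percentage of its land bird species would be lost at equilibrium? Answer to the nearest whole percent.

z = ln(46/4) / ln(507/1.01) = 2.4423 / 6.2186 = 0.3928
S_new/S_old = (A_new/A_old)^z = 0.16^0.3928 = exp(0.3928 × -1.8326) = 0.4869
Fraction lost = 1 − 0.4869 = 0.5131

51%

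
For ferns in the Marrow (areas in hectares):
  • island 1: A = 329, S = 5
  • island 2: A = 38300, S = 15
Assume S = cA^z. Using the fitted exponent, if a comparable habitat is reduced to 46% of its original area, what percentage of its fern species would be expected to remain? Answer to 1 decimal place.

83.6%

z = ln(15/5) / ln(38300/329) = 1.0986 / 4.7571 = 0.2309
S_new/S_old = (A_new/A_old)^z = 0.46^0.2309 = exp(0.2309 × -0.7765) = 0.8358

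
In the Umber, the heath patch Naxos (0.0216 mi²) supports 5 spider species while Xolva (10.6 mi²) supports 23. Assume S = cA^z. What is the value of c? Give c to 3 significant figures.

12.9

z = ln(S₂/S₁) / ln(A₂/A₁) = ln(23/5) / ln(10.6/0.0216) = 1.5261 / 6.1959 = 0.2463
c = S₁ / A₁^z = 5 / 0.0216^0.2463 = 5 / 0.3888 = 12.86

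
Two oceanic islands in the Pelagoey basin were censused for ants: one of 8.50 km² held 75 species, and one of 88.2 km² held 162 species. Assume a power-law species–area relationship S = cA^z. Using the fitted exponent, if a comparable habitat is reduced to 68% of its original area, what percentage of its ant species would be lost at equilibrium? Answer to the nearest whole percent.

z = ln(162/75) / ln(88.2/8.5) = 0.7701 / 2.3395 = 0.3292
S_new/S_old = (A_new/A_old)^z = 0.68^0.3292 = exp(0.3292 × -0.3857) = 0.8808
Fraction lost = 1 − 0.8808 = 0.1192

12%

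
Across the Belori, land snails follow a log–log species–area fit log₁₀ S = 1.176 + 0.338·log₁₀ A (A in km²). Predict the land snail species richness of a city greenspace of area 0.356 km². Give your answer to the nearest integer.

11

S = 15 × 0.356^0.338
ln S = ln 15 + 0.338 × ln 0.356 = 2.7078 + 0.338 × -1.0328 = 2.3587
S = e^2.3587 ≈ 10.58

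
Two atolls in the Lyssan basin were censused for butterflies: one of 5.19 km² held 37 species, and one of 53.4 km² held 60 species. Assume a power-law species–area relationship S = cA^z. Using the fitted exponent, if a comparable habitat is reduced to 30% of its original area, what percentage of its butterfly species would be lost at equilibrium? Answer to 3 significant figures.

z = ln(60/37) / ln(53.4/5.19) = 0.4834 / 2.3311 = 0.2074
S_new/S_old = (A_new/A_old)^z = 0.3^0.2074 = exp(0.2074 × -1.2040) = 0.779
Fraction lost = 1 − 0.779 = 0.221

22.1%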